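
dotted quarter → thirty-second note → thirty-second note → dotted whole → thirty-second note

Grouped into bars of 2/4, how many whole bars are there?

3

One bar of 2/4 = 16 thirty-second notes.
In thirty-second notes: dotted quarter = 12; thirty-second note = 1; thirty-second note = 1; dotted whole = 48; thirty-second note = 1.
Altogether 12 + 1 + 1 + 48 + 1 = 63.
63 ÷ 16 = 3 complete bars with 15 left over.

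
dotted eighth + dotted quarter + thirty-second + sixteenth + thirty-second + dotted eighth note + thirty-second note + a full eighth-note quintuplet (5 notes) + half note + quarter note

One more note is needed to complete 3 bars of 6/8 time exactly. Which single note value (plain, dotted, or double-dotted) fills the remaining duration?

3 bars of 6/8 = 72 thirty-second notes.
In thirty-second notes: dotted eighth = 6; dotted quarter = 12; thirty-second = 1; sixteenth = 2; thirty-second = 1; dotted eighth note = 6; thirty-second note = 1; a full eighth-note quintuplet (5 notes) (five quintuplet eighths span one half) = 16; half note = 16; quarter note = 8.
Sum: 6 + 12 + 1 + 2 + 1 + 6 + 1 + 16 + 16 + 8 = 69.
Remaining: 72 − 69 = 3 thirty-second notes, which is a dotted sixteenth note.

dotted sixteenth note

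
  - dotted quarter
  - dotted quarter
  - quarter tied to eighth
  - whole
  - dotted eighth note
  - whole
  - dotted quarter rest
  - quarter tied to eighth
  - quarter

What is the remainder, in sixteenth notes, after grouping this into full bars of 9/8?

15

One bar of 9/8 = 18 sixteenth notes.
Working in sixteenth notes: dotted quarter = 6; dotted quarter = 6; quarter tied to eighth (quarter + eighth) = 6; whole = 16; dotted eighth note = 3; whole = 16; dotted quarter rest = 6; quarter tied to eighth (quarter + eighth) = 6; quarter = 4.
Sum: 6 + 6 + 6 + 16 + 3 + 16 + 6 + 6 + 4 = 69.
69 ÷ 18 = 3 complete bars with 15 sixteenth notes remaining.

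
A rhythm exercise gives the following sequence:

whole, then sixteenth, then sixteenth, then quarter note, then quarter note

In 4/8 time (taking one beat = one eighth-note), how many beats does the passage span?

13

One eighth-note beat = 2 sixteenth notes.
Working in sixteenth notes: whole = 16; sixteenth = 1; sixteenth = 1; quarter note = 4; quarter note = 4.
Altogether 16 + 1 + 1 + 4 + 4 = 26.
26 ÷ 2 = 13 beats.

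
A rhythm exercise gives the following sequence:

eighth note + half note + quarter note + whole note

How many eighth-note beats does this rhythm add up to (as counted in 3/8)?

15

One eighth-note beat = 2 sixteenth notes.
In sixteenth notes: eighth note = 2; half note = 8; quarter note = 4; whole note = 16.
Adding: 2 + 8 + 4 + 16 = 30.
30 ÷ 2 = 15 beats.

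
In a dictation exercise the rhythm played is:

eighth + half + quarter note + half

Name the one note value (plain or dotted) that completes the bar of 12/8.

eighth note

The bar of 12/8 = 12 eighth notes.
Each duration in eighth notes: eighth = 1; half = 4; quarter note = 2; half = 4.
Adding: 1 + 4 + 2 + 4 = 11.
Remaining: 12 − 11 = 1 eighth note, which is a eighth note.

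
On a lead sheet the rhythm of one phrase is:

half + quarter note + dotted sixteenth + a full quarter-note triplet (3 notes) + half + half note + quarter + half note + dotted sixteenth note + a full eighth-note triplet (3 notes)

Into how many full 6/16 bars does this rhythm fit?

9

One bar of 6/16 = 12 thirty-second notes.
Each duration in thirty-second notes: half = 16; quarter note = 8; dotted sixteenth = 3; a full quarter-note triplet (3 notes) (three triplet quarters span one half) = 16; half = 16; half note = 16; quarter = 8; half note = 16; dotted sixteenth note = 3; a full eighth-note triplet (3 notes) (three triplet eighths span one quarter) = 8.
Total: 16 + 8 + 3 + 16 + 16 + 16 + 8 + 16 + 3 + 8 = 110.
110 ÷ 12 = 9 complete bars with 2 left over.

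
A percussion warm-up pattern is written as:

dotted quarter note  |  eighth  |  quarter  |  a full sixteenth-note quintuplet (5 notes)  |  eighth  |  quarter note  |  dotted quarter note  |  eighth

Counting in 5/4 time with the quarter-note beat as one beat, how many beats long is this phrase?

One quarter-note beat = 2 eighth notes.
Convert each value to eighth notes: dotted quarter note = 3; eighth = 1; quarter = 2; a full sixteenth-note quintuplet (5 notes) (five quintuplet sixteenths span one quarter) = 2; eighth = 1; quarter note = 2; dotted quarter note = 3; eighth = 1.
Sum: 3 + 1 + 2 + 2 + 1 + 2 + 3 + 1 = 15.
15 ÷ 2 = 7.5 beats.

7.5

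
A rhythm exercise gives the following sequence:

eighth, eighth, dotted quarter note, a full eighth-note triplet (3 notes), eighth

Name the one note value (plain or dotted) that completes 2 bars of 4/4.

whole note

2 bars of 4/4 = 16 eighth notes.
Express everything in eighth notes: eighth = 1; eighth = 1; dotted quarter note = 3; a full eighth-note triplet (3 notes) (three triplet eighths span one quarter) = 2; eighth = 1.
Total: 1 + 1 + 3 + 2 + 1 = 8.
Remaining: 16 − 8 = 8 eighth notes, which is a whole note.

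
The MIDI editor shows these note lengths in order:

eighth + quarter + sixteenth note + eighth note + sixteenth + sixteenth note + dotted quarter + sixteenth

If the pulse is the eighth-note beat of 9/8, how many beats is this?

9

One eighth-note beat = 2 sixteenth notes.
Each duration in sixteenth notes: eighth = 2; quarter = 4; sixteenth note = 1; eighth note = 2; sixteenth = 1; sixteenth note = 1; dotted quarter = 6; sixteenth = 1.
Altogether 2 + 4 + 1 + 2 + 1 + 1 + 6 + 1 = 18.
18 ÷ 2 = 9 beats.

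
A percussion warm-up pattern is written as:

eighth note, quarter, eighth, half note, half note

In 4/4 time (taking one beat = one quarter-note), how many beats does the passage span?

One quarter-note beat = 2 eighth notes.
Working in eighth notes: eighth note = 1; quarter = 2; eighth = 1; half note = 4; half note = 4.
Adding: 1 + 2 + 1 + 4 + 4 = 12.
12 ÷ 2 = 6 beats.

6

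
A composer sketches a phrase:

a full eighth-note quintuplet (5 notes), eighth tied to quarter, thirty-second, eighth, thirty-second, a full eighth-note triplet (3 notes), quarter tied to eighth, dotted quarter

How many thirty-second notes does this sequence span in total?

66

Each duration in thirty-second notes: a full eighth-note quintuplet (5 notes) (five quintuplet eighths span one half) = 16; eighth tied to quarter (eighth + quarter) = 12; thirty-second = 1; eighth = 4; thirty-second = 1; a full eighth-note triplet (3 notes) (three triplet eighths span one quarter) = 8; quarter tied to eighth (quarter + eighth) = 12; dotted quarter = 12.
Altogether 16 + 12 + 1 + 4 + 1 + 8 + 12 + 12 = 66 thirty-second notes.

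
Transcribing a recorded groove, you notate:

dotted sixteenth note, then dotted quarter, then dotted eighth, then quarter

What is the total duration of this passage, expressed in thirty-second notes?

29

Convert each value to thirty-second notes: dotted sixteenth note = 3; dotted quarter = 12; dotted eighth = 6; quarter = 8.
Adding: 3 + 12 + 6 + 8 = 29 thirty-second notes.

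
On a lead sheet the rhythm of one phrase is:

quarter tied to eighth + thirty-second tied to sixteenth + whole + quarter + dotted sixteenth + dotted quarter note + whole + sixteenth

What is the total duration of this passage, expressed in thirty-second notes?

104

Convert each value to thirty-second notes: quarter tied to eighth (quarter + eighth) = 12; thirty-second tied to sixteenth (thirty-second + sixteenth) = 3; whole = 32; quarter = 8; dotted sixteenth = 3; dotted quarter note = 12; whole = 32; sixteenth = 2.
Total: 12 + 3 + 32 + 8 + 3 + 12 + 32 + 2 = 104 thirty-second notes.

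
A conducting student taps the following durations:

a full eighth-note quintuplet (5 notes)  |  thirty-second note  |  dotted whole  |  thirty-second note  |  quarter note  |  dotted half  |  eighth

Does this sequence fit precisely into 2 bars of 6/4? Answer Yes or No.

One bar of 6/4 = 48 thirty-second notes, so 2 bars = 96.
Convert each value to thirty-second notes: a full eighth-note quintuplet (5 notes) (five quintuplet eighths span one half) = 16; thirty-second note = 1; dotted whole = 48; thirty-second note = 1; quarter note = 8; dotted half = 24; eighth = 4.
Altogether 16 + 1 + 48 + 1 + 8 + 24 + 4 = 102.
102 exceeds 96, so the answer is No.

No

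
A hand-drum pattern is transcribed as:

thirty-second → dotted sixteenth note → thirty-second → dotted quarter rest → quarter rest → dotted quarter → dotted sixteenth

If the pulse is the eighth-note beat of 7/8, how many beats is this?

10

One eighth-note beat = 4 thirty-second notes.
Working in thirty-second notes: thirty-second = 1; dotted sixteenth note = 3; thirty-second = 1; dotted quarter rest = 12; quarter rest = 8; dotted quarter = 12; dotted sixteenth = 3.
Total: 1 + 3 + 1 + 12 + 8 + 12 + 3 = 40.
40 ÷ 4 = 10 beats.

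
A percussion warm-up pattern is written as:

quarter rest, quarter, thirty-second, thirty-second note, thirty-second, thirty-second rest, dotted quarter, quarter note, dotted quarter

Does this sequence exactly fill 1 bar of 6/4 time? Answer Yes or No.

One bar of 6/4 = 48 thirty-second notes.
Convert each value to thirty-second notes: quarter rest = 8; quarter = 8; thirty-second = 1; thirty-second note = 1; thirty-second = 1; thirty-second rest = 1; dotted quarter = 12; quarter note = 8; dotted quarter = 12.
Total: 8 + 8 + 1 + 1 + 1 + 1 + 12 + 8 + 12 = 52.
52 exceeds 48, so the answer is No.

No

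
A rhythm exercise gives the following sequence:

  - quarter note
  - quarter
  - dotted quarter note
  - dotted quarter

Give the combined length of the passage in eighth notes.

Each duration in eighth notes: quarter note = 2; quarter = 2; dotted quarter note = 3; dotted quarter = 3.
Sum: 2 + 2 + 3 + 3 = 10 eighth notes.

10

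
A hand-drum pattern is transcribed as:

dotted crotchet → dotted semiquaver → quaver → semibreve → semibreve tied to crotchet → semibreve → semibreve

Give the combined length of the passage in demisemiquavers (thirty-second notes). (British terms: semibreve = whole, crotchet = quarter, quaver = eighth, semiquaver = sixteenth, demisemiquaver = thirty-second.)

155

Working in thirty-second notes: dotted crotchet = 12; dotted semiquaver = 3; quaver = 4; semibreve = 32; semibreve tied to crotchet (semibreve + crotchet) = 40; semibreve = 32; semibreve = 32.
Total: 12 + 3 + 4 + 32 + 40 + 32 + 32 = 155 thirty-second notes.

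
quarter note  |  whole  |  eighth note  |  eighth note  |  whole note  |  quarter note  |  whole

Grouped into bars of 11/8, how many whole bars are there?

2

One bar of 11/8 = 11 eighth notes.
Each duration in eighth notes: quarter note = 2; whole = 8; eighth note = 1; eighth note = 1; whole note = 8; quarter note = 2; whole = 8.
Adding: 2 + 8 + 1 + 1 + 8 + 2 + 8 = 30.
30 ÷ 11 = 2 complete bars with 8 left over.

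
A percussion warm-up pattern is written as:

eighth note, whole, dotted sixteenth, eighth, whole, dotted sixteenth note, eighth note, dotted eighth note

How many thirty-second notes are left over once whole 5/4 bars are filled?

One bar of 5/4 = 40 thirty-second notes.
Convert each value to thirty-second notes: eighth note = 4; whole = 32; dotted sixteenth = 3; eighth = 4; whole = 32; dotted sixteenth note = 3; eighth note = 4; dotted eighth note = 6.
Adding: 4 + 32 + 3 + 4 + 32 + 3 + 4 + 6 = 88.
88 ÷ 40 = 2 complete bars with 8 thirty-second notes remaining.

8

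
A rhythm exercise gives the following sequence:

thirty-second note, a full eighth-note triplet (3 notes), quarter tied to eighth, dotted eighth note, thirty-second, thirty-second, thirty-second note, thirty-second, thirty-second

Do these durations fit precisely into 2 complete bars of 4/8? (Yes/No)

Yes

One bar of 4/8 = 16 thirty-second notes, so 2 bars = 32.
In thirty-second notes: thirty-second note = 1; a full eighth-note triplet (3 notes) (three triplet eighths span one quarter) = 8; quarter tied to eighth (quarter + eighth) = 12; dotted eighth note = 6; thirty-second = 1; thirty-second = 1; thirty-second note = 1; thirty-second = 1; thirty-second = 1.
Adding: 1 + 8 + 12 + 6 + 1 + 1 + 1 + 1 + 1 = 32.
32 equals 32, so the answer is Yes.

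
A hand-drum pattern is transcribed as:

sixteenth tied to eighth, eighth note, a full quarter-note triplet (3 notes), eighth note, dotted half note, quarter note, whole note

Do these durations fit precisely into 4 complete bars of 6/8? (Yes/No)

One bar of 6/8 = 12 sixteenth notes, so 4 bars = 48.
Each duration in sixteenth notes: sixteenth tied to eighth (sixteenth + eighth) = 3; eighth note = 2; a full quarter-note triplet (3 notes) (three triplet quarters span one half) = 8; eighth note = 2; dotted half note = 12; quarter note = 4; whole note = 16.
Total: 3 + 2 + 8 + 2 + 12 + 4 + 16 = 47.
47 falls short of 48, so the answer is No.

No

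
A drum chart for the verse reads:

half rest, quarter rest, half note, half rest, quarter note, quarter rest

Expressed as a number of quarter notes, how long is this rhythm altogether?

9

Each duration in quarter notes: half rest = 2; quarter rest = 1; half note = 2; half rest = 2; quarter note = 1; quarter rest = 1.
Total: 2 + 1 + 2 + 2 + 1 + 1 = 9 quarter notes.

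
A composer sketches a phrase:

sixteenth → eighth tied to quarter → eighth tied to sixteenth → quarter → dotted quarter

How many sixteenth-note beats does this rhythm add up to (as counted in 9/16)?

One sixteenth-note beat = 2 thirty-second notes.
Convert each value to thirty-second notes: sixteenth = 2; eighth tied to quarter (eighth + quarter) = 12; eighth tied to sixteenth (eighth + sixteenth) = 6; quarter = 8; dotted quarter = 12.
Total: 2 + 12 + 6 + 8 + 12 = 40.
40 ÷ 2 = 20 beats.

20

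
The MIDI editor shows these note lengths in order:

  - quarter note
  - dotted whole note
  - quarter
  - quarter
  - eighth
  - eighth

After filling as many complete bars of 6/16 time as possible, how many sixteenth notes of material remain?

One bar of 6/16 = 3 eighth notes.
Express everything in eighth notes: quarter note = 2; dotted whole note = 12; quarter = 2; quarter = 2; eighth = 1; eighth = 1.
Total: 2 + 12 + 2 + 2 + 1 + 1 = 20.
20 ÷ 3 = 6 complete bars with 2 eighth notes remaining = 4 sixteenth notes.

4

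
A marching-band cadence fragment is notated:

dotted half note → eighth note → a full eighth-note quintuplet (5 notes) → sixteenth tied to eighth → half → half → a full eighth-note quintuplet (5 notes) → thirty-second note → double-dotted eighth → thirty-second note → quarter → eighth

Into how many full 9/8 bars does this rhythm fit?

3

One bar of 9/8 = 36 thirty-second notes.
Express everything in thirty-second notes: dotted half note = 24; eighth note = 4; a full eighth-note quintuplet (5 notes) (five quintuplet eighths span one half) = 16; sixteenth tied to eighth (sixteenth + eighth) = 6; half = 16; half = 16; a full eighth-note quintuplet (5 notes) (five quintuplet eighths span one half) = 16; thirty-second note = 1; double-dotted eighth = 7; thirty-second note = 1; quarter = 8; eighth = 4.
Altogether 24 + 4 + 16 + 6 + 16 + 16 + 16 + 1 + 7 + 1 + 8 + 4 = 119.
119 ÷ 36 = 3 complete bars with 11 left over.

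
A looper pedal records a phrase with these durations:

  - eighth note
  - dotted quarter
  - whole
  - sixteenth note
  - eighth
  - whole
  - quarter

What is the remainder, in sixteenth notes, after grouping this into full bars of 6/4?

One bar of 6/4 = 24 sixteenth notes.
Each duration in sixteenth notes: eighth note = 2; dotted quarter = 6; whole = 16; sixteenth note = 1; eighth = 2; whole = 16; quarter = 4.
Total: 2 + 6 + 16 + 1 + 2 + 16 + 4 = 47.
47 ÷ 24 = 1 complete bar with 23 sixteenth notes remaining.

23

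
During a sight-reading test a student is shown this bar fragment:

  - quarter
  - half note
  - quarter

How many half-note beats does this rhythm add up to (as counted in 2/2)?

One half-note beat = 2 quarter notes.
Express everything in quarter notes: quarter = 1; half note = 2; quarter = 1.
Altogether 1 + 2 + 1 = 4.
4 ÷ 2 = 2 beats.

2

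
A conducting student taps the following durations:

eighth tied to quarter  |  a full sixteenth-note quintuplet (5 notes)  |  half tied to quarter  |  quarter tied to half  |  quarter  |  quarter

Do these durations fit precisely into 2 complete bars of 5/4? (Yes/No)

One bar of 5/4 = 10 eighth notes, so 2 bars = 20.
Working in eighth notes: eighth tied to quarter (eighth + quarter) = 3; a full sixteenth-note quintuplet (5 notes) (five quintuplet sixteenths span one quarter) = 2; half tied to quarter (half + quarter) = 6; quarter tied to half (quarter + half) = 6; quarter = 2; quarter = 2.
Adding: 3 + 2 + 6 + 6 + 2 + 2 = 21.
21 exceeds 20, so the answer is No.

No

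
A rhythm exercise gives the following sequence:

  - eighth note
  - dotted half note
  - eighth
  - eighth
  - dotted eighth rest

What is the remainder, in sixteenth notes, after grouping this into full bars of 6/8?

9

One bar of 6/8 = 12 sixteenth notes.
In sixteenth notes: eighth note = 2; dotted half note = 12; eighth = 2; eighth = 2; dotted eighth rest = 3.
Altogether 2 + 12 + 2 + 2 + 3 = 21.
21 ÷ 12 = 1 complete bar with 9 sixteenth notes remaining.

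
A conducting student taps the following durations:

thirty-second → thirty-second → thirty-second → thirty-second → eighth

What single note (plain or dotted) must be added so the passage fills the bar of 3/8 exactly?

The bar of 3/8 = 12 thirty-second notes.
In thirty-second notes: thirty-second = 1; thirty-second = 1; thirty-second = 1; thirty-second = 1; eighth = 4.
Adding: 1 + 1 + 1 + 1 + 4 = 8.
Remaining: 12 − 8 = 4 thirty-second notes, which is a eighth note.

eighth note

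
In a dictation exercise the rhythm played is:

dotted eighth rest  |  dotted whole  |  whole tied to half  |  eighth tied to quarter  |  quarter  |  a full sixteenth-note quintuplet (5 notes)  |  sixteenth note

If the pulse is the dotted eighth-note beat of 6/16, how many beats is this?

22

One dotted eighth-note beat = 3 sixteenth notes.
Convert each value to sixteenth notes: dotted eighth rest = 3; dotted whole = 24; whole tied to half (whole + half) = 24; eighth tied to quarter (eighth + quarter) = 6; quarter = 4; a full sixteenth-note quintuplet (5 notes) (five quintuplet sixteenths span one quarter) = 4; sixteenth note = 1.
Adding: 3 + 24 + 24 + 6 + 4 + 4 + 1 = 66.
66 ÷ 3 = 22 beats.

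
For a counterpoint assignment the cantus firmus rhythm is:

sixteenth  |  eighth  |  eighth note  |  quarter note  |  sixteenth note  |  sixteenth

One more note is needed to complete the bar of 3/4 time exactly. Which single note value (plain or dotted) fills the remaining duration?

sixteenth note

The bar of 3/4 = 12 sixteenth notes.
In sixteenth notes: sixteenth = 1; eighth = 2; eighth note = 2; quarter note = 4; sixteenth note = 1; sixteenth = 1.
Adding: 1 + 2 + 2 + 4 + 1 + 1 = 11.
Remaining: 12 − 11 = 1 sixteenth note, which is a sixteenth note.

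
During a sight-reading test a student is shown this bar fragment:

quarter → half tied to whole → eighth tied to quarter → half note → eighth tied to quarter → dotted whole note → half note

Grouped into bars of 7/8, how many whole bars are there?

5

One bar of 7/8 = 7 eighth notes.
Express everything in eighth notes: quarter = 2; half tied to whole (half + whole) = 12; eighth tied to quarter (eighth + quarter) = 3; half note = 4; eighth tied to quarter (eighth + quarter) = 3; dotted whole note = 12; half note = 4.
Total: 2 + 12 + 3 + 4 + 3 + 12 + 4 = 40.
40 ÷ 7 = 5 complete bars with 5 left over.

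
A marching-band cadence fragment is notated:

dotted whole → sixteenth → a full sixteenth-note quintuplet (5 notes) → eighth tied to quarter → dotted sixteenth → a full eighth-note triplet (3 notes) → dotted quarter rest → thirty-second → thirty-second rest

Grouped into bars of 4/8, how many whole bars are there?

5

One bar of 4/8 = 16 thirty-second notes.
Working in thirty-second notes: dotted whole = 48; sixteenth = 2; a full sixteenth-note quintuplet (5 notes) (five quintuplet sixteenths span one quarter) = 8; eighth tied to quarter (eighth + quarter) = 12; dotted sixteenth = 3; a full eighth-note triplet (3 notes) (three triplet eighths span one quarter) = 8; dotted quarter rest = 12; thirty-second = 1; thirty-second rest = 1.
Adding: 48 + 2 + 8 + 12 + 3 + 8 + 12 + 1 + 1 = 95.
95 ÷ 16 = 5 complete bars with 15 left over.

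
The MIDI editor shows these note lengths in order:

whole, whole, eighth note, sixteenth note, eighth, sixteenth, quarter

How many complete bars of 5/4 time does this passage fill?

One bar of 5/4 = 20 sixteenth notes.
Convert each value to sixteenth notes: whole = 16; whole = 16; eighth note = 2; sixteenth note = 1; eighth = 2; sixteenth = 1; quarter = 4.
Altogether 16 + 16 + 2 + 1 + 2 + 1 + 4 = 42.
42 ÷ 20 = 2 complete bars with 2 left over.

2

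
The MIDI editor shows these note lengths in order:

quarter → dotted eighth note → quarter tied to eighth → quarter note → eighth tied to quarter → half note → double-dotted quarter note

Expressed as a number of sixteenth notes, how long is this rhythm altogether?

38

In sixteenth notes: quarter = 4; dotted eighth note = 3; quarter tied to eighth (quarter + eighth) = 6; quarter note = 4; eighth tied to quarter (eighth + quarter) = 6; half note = 8; double-dotted quarter note = 7.
Altogether 4 + 3 + 6 + 4 + 6 + 8 + 7 = 38 sixteenth notes.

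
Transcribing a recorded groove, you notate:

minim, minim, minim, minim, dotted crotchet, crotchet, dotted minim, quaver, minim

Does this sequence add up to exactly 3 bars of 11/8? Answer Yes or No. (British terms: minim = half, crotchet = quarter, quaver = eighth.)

No

One bar of 11/8 = 11 eighth notes, so 3 bars = 33.
In eighth notes: minim = 4; minim = 4; minim = 4; minim = 4; dotted crotchet = 3; crotchet = 2; dotted minim = 6; quaver = 1; minim = 4.
Total: 4 + 4 + 4 + 4 + 3 + 2 + 6 + 1 + 4 = 32.
32 falls short of 33, so the answer is No.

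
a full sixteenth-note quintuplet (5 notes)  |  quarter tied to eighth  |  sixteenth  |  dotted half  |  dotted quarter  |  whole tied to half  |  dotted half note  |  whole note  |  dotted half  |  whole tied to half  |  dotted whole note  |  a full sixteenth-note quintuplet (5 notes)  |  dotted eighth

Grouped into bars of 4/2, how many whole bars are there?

One bar of 4/2 = 32 sixteenth notes.
In sixteenth notes: a full sixteenth-note quintuplet (5 notes) (five quintuplet sixteenths span one quarter) = 4; quarter tied to eighth (quarter + eighth) = 6; sixteenth = 1; dotted half = 12; dotted quarter = 6; whole tied to half (whole + half) = 24; dotted half note = 12; whole note = 16; dotted half = 12; whole tied to half (whole + half) = 24; dotted whole note = 24; a full sixteenth-note quintuplet (5 notes) (five quintuplet sixteenths span one quarter) = 4; dotted eighth = 3.
Adding: 4 + 6 + 1 + 12 + 6 + 24 + 12 + 16 + 12 + 24 + 24 + 4 + 3 = 148.
148 ÷ 32 = 4 complete bars with 20 left over.

4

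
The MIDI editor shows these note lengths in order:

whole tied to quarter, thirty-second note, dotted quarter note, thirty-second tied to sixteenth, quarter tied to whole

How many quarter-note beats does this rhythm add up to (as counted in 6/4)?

One quarter-note beat = 8 thirty-second notes.
In thirty-second notes: whole tied to quarter (whole + quarter) = 40; thirty-second note = 1; dotted quarter note = 12; thirty-second tied to sixteenth (thirty-second + sixteenth) = 3; quarter tied to whole (quarter + whole) = 40.
Altogether 40 + 1 + 12 + 3 + 40 = 96.
96 ÷ 8 = 12 beats.

12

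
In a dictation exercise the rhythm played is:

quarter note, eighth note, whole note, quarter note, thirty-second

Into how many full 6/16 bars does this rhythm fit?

One bar of 6/16 = 12 thirty-second notes.
Working in thirty-second notes: quarter note = 8; eighth note = 4; whole note = 32; quarter note = 8; thirty-second = 1.
Sum: 8 + 4 + 32 + 8 + 1 = 53.
53 ÷ 12 = 4 complete bars with 5 left over.

4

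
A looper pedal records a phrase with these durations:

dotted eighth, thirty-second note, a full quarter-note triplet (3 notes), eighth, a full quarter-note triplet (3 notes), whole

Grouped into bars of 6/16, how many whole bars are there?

6

One bar of 6/16 = 12 thirty-second notes.
Working in thirty-second notes: dotted eighth = 6; thirty-second note = 1; a full quarter-note triplet (3 notes) (three triplet quarters span one half) = 16; eighth = 4; a full quarter-note triplet (3 notes) (three triplet quarters span one half) = 16; whole = 32.
Total: 6 + 1 + 16 + 4 + 16 + 32 = 75.
75 ÷ 12 = 6 complete bars with 3 left over.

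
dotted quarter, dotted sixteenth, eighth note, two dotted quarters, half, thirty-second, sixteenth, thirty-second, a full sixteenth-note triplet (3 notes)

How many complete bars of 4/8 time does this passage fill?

One bar of 4/8 = 16 thirty-second notes.
Express everything in thirty-second notes: dotted quarter = 12; dotted sixteenth = 3; eighth note = 4; dotted quarter = 12; dotted quarter = 12; half = 16; thirty-second = 1; sixteenth = 2; thirty-second = 1; a full sixteenth-note triplet (3 notes) (three triplet sixteenths span one eighth) = 4.
Sum: 12 + 3 + 4 + 12 + 12 + 16 + 1 + 2 + 1 + 4 = 67.
67 ÷ 16 = 4 complete bars with 3 left over.

4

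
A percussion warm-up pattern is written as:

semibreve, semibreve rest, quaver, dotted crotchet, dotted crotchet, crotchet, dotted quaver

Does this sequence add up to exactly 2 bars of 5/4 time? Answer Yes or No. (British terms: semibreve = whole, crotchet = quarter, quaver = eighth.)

One bar of 5/4 = 20 sixteenth notes, so 2 bars = 40.
In sixteenth notes: semibreve = 16; semibreve rest = 16; quaver = 2; dotted crotchet = 6; dotted crotchet = 6; crotchet = 4; dotted quaver = 3.
Total: 16 + 16 + 2 + 6 + 6 + 4 + 3 = 53.
53 exceeds 40, so the answer is No.

No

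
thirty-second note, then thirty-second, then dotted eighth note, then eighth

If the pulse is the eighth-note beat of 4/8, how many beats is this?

One eighth-note beat = 4 thirty-second notes.
Convert each value to thirty-second notes: thirty-second note = 1; thirty-second = 1; dotted eighth note = 6; eighth = 4.
Sum: 1 + 1 + 6 + 4 = 12.
12 ÷ 4 = 3 beats.

3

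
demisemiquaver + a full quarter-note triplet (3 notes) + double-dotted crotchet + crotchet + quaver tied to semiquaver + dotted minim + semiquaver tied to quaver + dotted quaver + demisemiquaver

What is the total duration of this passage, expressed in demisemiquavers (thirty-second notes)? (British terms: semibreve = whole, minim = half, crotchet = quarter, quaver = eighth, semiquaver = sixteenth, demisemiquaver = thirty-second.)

82

Working in thirty-second notes: demisemiquaver = 1; a full quarter-note triplet (3 notes) (three triplet quarters span one half) = 16; double-dotted crotchet = 14; crotchet = 8; quaver tied to semiquaver (quaver + semiquaver) = 6; dotted minim = 24; semiquaver tied to quaver (semiquaver + quaver) = 6; dotted quaver = 6; demisemiquaver = 1.
Total: 1 + 16 + 14 + 8 + 6 + 24 + 6 + 6 + 1 = 82 thirty-second notes.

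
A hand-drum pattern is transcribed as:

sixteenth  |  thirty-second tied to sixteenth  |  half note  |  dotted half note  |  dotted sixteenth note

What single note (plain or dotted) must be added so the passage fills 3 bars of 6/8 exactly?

3 bars of 6/8 = 72 thirty-second notes.
Express everything in thirty-second notes: sixteenth = 2; thirty-second tied to sixteenth (thirty-second + sixteenth) = 3; half note = 16; dotted half note = 24; dotted sixteenth note = 3.
Altogether 2 + 3 + 16 + 24 + 3 = 48.
Remaining: 72 − 48 = 24 thirty-second notes, which is a dotted half note.

dotted half note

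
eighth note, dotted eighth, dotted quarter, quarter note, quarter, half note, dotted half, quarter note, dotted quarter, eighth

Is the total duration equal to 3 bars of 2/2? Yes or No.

One bar of 2/2 = 16 sixteenth notes, so 3 bars = 48.
Express everything in sixteenth notes: eighth note = 2; dotted eighth = 3; dotted quarter = 6; quarter note = 4; quarter = 4; half note = 8; dotted half = 12; quarter note = 4; dotted quarter = 6; eighth = 2.
Total: 2 + 3 + 6 + 4 + 4 + 8 + 12 + 4 + 6 + 2 = 51.
51 exceeds 48, so the answer is No.

No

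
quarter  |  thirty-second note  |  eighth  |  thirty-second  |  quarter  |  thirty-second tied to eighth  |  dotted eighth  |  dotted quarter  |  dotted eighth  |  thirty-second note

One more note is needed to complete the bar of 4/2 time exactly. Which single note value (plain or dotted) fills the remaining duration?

The bar of 4/2 = 64 thirty-second notes.
Express everything in thirty-second notes: quarter = 8; thirty-second note = 1; eighth = 4; thirty-second = 1; quarter = 8; thirty-second tied to eighth (thirty-second + eighth) = 5; dotted eighth = 6; dotted quarter = 12; dotted eighth = 6; thirty-second note = 1.
Sum: 8 + 1 + 4 + 1 + 8 + 5 + 6 + 12 + 6 + 1 = 52.
Remaining: 64 − 52 = 12 thirty-second notes, which is a dotted quarter note.

dotted quarter note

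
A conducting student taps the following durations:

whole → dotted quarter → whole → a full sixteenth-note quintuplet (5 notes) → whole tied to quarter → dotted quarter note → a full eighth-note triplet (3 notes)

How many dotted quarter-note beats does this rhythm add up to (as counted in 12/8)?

12

One dotted quarter-note beat = 3 eighth notes.
Each duration in eighth notes: whole = 8; dotted quarter = 3; whole = 8; a full sixteenth-note quintuplet (5 notes) (five quintuplet sixteenths span one quarter) = 2; whole tied to quarter (whole + quarter) = 10; dotted quarter note = 3; a full eighth-note triplet (3 notes) (three triplet eighths span one quarter) = 2.
Altogether 8 + 3 + 8 + 2 + 10 + 3 + 2 = 36.
36 ÷ 3 = 12 beats.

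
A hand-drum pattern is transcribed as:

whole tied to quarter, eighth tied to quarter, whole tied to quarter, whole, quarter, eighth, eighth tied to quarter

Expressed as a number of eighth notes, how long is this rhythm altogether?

Each duration in eighth notes: whole tied to quarter (whole + quarter) = 10; eighth tied to quarter (eighth + quarter) = 3; whole tied to quarter (whole + quarter) = 10; whole = 8; quarter = 2; eighth = 1; eighth tied to quarter (eighth + quarter) = 3.
Sum: 10 + 3 + 10 + 8 + 2 + 1 + 3 = 37 eighth notes.

37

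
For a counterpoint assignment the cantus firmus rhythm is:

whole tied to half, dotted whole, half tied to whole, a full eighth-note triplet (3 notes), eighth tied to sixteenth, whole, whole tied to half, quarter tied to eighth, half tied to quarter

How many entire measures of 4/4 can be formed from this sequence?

8

One bar of 4/4 = 16 sixteenth notes.
Express everything in sixteenth notes: whole tied to half (whole + half) = 24; dotted whole = 24; half tied to whole (half + whole) = 24; a full eighth-note triplet (3 notes) (three triplet eighths span one quarter) = 4; eighth tied to sixteenth (eighth + sixteenth) = 3; whole = 16; whole tied to half (whole + half) = 24; quarter tied to eighth (quarter + eighth) = 6; half tied to quarter (half + quarter) = 12.
Altogether 24 + 24 + 24 + 4 + 3 + 16 + 24 + 6 + 12 = 137.
137 ÷ 16 = 8 complete bars with 9 left over.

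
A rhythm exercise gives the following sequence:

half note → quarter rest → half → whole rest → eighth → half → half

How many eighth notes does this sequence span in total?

27

In eighth notes: half note = 4; quarter rest = 2; half = 4; whole rest = 8; eighth = 1; half = 4; half = 4.
Altogether 4 + 2 + 4 + 8 + 1 + 4 + 4 = 27 eighth notes.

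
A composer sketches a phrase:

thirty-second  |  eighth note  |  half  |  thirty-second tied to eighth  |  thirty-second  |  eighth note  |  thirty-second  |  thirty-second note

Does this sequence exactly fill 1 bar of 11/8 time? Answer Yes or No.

One bar of 11/8 = 44 thirty-second notes.
Convert each value to thirty-second notes: thirty-second = 1; eighth note = 4; half = 16; thirty-second tied to eighth (thirty-second + eighth) = 5; thirty-second = 1; eighth note = 4; thirty-second = 1; thirty-second note = 1.
Total: 1 + 4 + 16 + 5 + 1 + 4 + 1 + 1 = 33.
33 falls short of 44, so the answer is No.

No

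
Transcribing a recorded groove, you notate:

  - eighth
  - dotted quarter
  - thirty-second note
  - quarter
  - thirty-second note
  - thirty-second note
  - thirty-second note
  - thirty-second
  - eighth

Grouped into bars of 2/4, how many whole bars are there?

2

One bar of 2/4 = 16 thirty-second notes.
Each duration in thirty-second notes: eighth = 4; dotted quarter = 12; thirty-second note = 1; quarter = 8; thirty-second note = 1; thirty-second note = 1; thirty-second note = 1; thirty-second = 1; eighth = 4.
Total: 4 + 12 + 1 + 8 + 1 + 1 + 1 + 1 + 4 = 33.
33 ÷ 16 = 2 complete bars with 1 left over.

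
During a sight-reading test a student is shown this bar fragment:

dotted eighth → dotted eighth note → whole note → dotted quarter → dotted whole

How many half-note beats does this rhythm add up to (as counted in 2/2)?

One half-note beat = 8 sixteenth notes.
Working in sixteenth notes: dotted eighth = 3; dotted eighth note = 3; whole note = 16; dotted quarter = 6; dotted whole = 24.
Altogether 3 + 3 + 16 + 6 + 24 = 52.
52 ÷ 8 = 6.5 beats.

6.5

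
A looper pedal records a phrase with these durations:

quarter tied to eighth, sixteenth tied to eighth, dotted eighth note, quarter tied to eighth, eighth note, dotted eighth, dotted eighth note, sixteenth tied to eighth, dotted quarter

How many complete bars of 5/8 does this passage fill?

3

One bar of 5/8 = 10 sixteenth notes.
Convert each value to sixteenth notes: quarter tied to eighth (quarter + eighth) = 6; sixteenth tied to eighth (sixteenth + eighth) = 3; dotted eighth note = 3; quarter tied to eighth (quarter + eighth) = 6; eighth note = 2; dotted eighth = 3; dotted eighth note = 3; sixteenth tied to eighth (sixteenth + eighth) = 3; dotted quarter = 6.
Sum: 6 + 3 + 3 + 6 + 2 + 3 + 3 + 3 + 6 = 35.
35 ÷ 10 = 3 complete bars with 5 left over.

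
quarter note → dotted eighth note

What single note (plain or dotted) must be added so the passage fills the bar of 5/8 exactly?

The bar of 5/8 = 10 sixteenth notes.
Express everything in sixteenth notes: quarter note = 4; dotted eighth note = 3.
Sum: 4 + 3 = 7.
Remaining: 10 − 7 = 3 sixteenth notes, which is a dotted eighth note.

dotted eighth note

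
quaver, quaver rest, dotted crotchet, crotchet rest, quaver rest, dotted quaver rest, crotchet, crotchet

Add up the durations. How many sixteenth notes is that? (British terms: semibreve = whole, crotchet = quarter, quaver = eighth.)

27

Convert each value to sixteenth notes: quaver = 2; quaver rest = 2; dotted crotchet = 6; crotchet rest = 4; quaver rest = 2; dotted quaver rest = 3; crotchet = 4; crotchet = 4.
Adding: 2 + 2 + 6 + 4 + 2 + 3 + 4 + 4 = 27 sixteenth notes.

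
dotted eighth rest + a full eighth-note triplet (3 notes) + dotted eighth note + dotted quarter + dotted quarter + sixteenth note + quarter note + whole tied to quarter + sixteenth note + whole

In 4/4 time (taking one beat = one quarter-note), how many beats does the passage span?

One quarter-note beat = 4 sixteenth notes.
Express everything in sixteenth notes: dotted eighth rest = 3; a full eighth-note triplet (3 notes) (three triplet eighths span one quarter) = 4; dotted eighth note = 3; dotted quarter = 6; dotted quarter = 6; sixteenth note = 1; quarter note = 4; whole tied to quarter (whole + quarter) = 20; sixteenth note = 1; whole = 16.
Total: 3 + 4 + 3 + 6 + 6 + 1 + 4 + 20 + 1 + 16 = 64.
64 ÷ 4 = 16 beats.

16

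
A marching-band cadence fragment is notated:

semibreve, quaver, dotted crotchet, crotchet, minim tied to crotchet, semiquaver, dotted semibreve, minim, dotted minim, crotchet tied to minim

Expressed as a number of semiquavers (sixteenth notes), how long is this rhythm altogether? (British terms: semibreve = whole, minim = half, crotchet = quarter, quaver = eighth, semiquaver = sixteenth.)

97

Convert each value to sixteenth notes: semibreve = 16; quaver = 2; dotted crotchet = 6; crotchet = 4; minim tied to crotchet (minim + crotchet) = 12; semiquaver = 1; dotted semibreve = 24; minim = 8; dotted minim = 12; crotchet tied to minim (crotchet + minim) = 12.
Total: 16 + 2 + 6 + 4 + 12 + 1 + 24 + 8 + 12 + 12 = 97 sixteenth notes.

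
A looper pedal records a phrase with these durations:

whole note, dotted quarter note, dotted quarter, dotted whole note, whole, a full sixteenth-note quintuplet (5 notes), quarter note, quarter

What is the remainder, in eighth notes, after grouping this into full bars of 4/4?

0

One bar of 4/4 = 8 eighth notes.
Working in eighth notes: whole note = 8; dotted quarter note = 3; dotted quarter = 3; dotted whole note = 12; whole = 8; a full sixteenth-note quintuplet (5 notes) (five quintuplet sixteenths span one quarter) = 2; quarter note = 2; quarter = 2.
Sum: 8 + 3 + 3 + 12 + 8 + 2 + 2 + 2 = 40.
40 ÷ 8 = 5 complete bars with 0 eighth notes remaining.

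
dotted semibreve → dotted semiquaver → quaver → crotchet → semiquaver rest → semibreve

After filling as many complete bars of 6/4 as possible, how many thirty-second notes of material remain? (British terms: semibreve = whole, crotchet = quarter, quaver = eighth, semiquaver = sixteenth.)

1

One bar of 6/4 = 48 thirty-second notes.
In thirty-second notes: dotted semibreve = 48; dotted semiquaver = 3; quaver = 4; crotchet = 8; semiquaver rest = 2; semibreve = 32.
Sum: 48 + 3 + 4 + 8 + 2 + 32 = 97.
97 ÷ 48 = 2 complete bars with 1 thirty-second note remaining.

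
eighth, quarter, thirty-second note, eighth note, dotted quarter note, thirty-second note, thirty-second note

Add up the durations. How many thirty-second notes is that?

31

Express everything in thirty-second notes: eighth = 4; quarter = 8; thirty-second note = 1; eighth note = 4; dotted quarter note = 12; thirty-second note = 1; thirty-second note = 1.
Sum: 4 + 8 + 1 + 4 + 12 + 1 + 1 = 31 thirty-second notes.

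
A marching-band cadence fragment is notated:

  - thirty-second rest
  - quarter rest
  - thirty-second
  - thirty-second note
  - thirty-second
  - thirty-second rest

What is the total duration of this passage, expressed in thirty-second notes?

13

Convert each value to thirty-second notes: thirty-second rest = 1; quarter rest = 8; thirty-second = 1; thirty-second note = 1; thirty-second = 1; thirty-second rest = 1.
Adding: 1 + 8 + 1 + 1 + 1 + 1 = 13 thirty-second notes.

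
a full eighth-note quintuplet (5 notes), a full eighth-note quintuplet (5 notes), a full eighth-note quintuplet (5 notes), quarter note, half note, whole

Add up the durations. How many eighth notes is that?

26

Express everything in eighth notes: a full eighth-note quintuplet (5 notes) (five quintuplet eighths span one half) = 4; a full eighth-note quintuplet (5 notes) (five quintuplet eighths span one half) = 4; a full eighth-note quintuplet (5 notes) (five quintuplet eighths span one half) = 4; quarter note = 2; half note = 4; whole = 8.
Altogether 4 + 4 + 4 + 2 + 4 + 8 = 26 eighth notes.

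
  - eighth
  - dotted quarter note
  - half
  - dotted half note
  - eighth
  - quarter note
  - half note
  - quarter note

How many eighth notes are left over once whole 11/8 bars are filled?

One bar of 11/8 = 11 eighth notes.
In eighth notes: eighth = 1; dotted quarter note = 3; half = 4; dotted half note = 6; eighth = 1; quarter note = 2; half note = 4; quarter note = 2.
Sum: 1 + 3 + 4 + 6 + 1 + 2 + 4 + 2 = 23.
23 ÷ 11 = 2 complete bars with 1 eighth note remaining.

1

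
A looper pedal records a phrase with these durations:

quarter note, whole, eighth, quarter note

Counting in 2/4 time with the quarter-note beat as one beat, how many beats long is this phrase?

One quarter-note beat = 2 eighth notes.
Each duration in eighth notes: quarter note = 2; whole = 8; eighth = 1; quarter note = 2.
Adding: 2 + 8 + 1 + 2 = 13.
13 ÷ 2 = 6.5 beats.

6.5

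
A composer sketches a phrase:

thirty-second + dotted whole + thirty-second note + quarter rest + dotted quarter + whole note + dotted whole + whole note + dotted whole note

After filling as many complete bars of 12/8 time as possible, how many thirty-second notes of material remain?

38

One bar of 12/8 = 48 thirty-second notes.
In thirty-second notes: thirty-second = 1; dotted whole = 48; thirty-second note = 1; quarter rest = 8; dotted quarter = 12; whole note = 32; dotted whole = 48; whole note = 32; dotted whole note = 48.
Adding: 1 + 48 + 1 + 8 + 12 + 32 + 48 + 32 + 48 = 230.
230 ÷ 48 = 4 complete bars with 38 thirty-second notes remaining.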